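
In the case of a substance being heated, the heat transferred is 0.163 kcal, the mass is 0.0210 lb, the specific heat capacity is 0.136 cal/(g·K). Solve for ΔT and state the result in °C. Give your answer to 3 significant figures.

Solving Q = m·c·ΔT for ΔT: ΔT = Q/(m·c).
Q = 0.163 kcal = 682.0 J; m = 0.0210 lb = 0.009525 kg; c = 0.136 cal/(g·K) = 569.0 J/(kg·K).
ΔT = 125.8 K
Since 1 °C = 1 K, 125.8 °C.

126 °C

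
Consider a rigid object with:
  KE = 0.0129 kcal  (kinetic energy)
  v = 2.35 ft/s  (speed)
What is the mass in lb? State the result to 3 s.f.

Solving KE = ½mv² for m: m = 2·KE/v².
KE = 0.0129 kcal = 53.97 J; v = 2.35 ft/s = 0.7163 m/s.
m = 210.4 kg
210.4 kg × (1 lb / 0.4536 kg) = 463.9 lb

464 lb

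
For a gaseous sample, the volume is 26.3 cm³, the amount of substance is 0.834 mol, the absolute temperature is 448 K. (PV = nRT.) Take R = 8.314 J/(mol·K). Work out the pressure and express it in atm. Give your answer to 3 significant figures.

1170 atm

P is given directly by: P = nRT/V.
V = 26.3 cm³ = 2.630×10^-5 m³; n = 0.834 mol; T = 448 K; R = 8.314 J/(mol·K).
P = 1.181×10^8 Pa  (the unit combination reduces to kg/(m·s²) = Pa)
1.181×10^8 Pa × (1 atm / 1.013×10^5 Pa) = 1166 atm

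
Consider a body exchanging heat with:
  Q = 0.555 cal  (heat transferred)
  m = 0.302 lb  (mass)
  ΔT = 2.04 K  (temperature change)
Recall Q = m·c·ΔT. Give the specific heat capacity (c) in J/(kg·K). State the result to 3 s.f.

8.31 J/(kg·K)

Rearranging Q = m·c·ΔT for c: c = Q/(m·ΔT).
Q = 0.555 cal = 2.322 J; m = 0.302 lb = 0.1370 kg; ΔT = 2.04 K.
c = 8.310 J/(kg·K)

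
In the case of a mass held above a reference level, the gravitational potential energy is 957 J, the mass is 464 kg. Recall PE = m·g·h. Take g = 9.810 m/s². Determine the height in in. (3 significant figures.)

8.28 in

Solving PE = m·g·h for h: h = PE/(m·g).
PE = 957 J; m = 464 kg; g = 9.810 m/s².
h = 0.2102 m
0.2102 m × (1 in / 0.02540 m) = 8.277 in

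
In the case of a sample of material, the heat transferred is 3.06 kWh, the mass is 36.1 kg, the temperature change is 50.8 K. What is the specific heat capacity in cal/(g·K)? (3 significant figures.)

1.44 cal/(g·K)

Rearranging: c = Q/(m·ΔT).
Q = 3.06 kWh = 1.102×10^7 J; m = 36.1 kg; ΔT = 50.8 K.
c = 6007 J/(kg·K)
6007 J/(kg·K) × (1 cal/(g·K) / 4184 J/(kg·K)) = 1.436 cal/(g·K)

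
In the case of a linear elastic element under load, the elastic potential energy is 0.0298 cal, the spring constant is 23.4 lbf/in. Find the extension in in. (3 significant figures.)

0.307 in

Rearranging U = ½k·x² for x: x = √(2U/k).
U = 0.0298 cal = 0.1247 J; k = 23.4 lbf/in = 4098 N/m.
x = 0.007801 m
0.007801 m × (1 in / 0.02540 m) = 0.3071 in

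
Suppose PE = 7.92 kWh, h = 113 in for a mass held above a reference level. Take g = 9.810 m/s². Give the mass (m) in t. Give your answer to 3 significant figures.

1010 t

Rearranging PE = m·g·h for m: m = PE/(g·h).
PE = 7.92 kWh = 2.851×10^7 J; h = 113 in = 2.870 m; g = 9.810 m/s².
m = 1.013×10^6 kg
1.013×10^6 kg × (1 t / 1000 kg) = 1013 t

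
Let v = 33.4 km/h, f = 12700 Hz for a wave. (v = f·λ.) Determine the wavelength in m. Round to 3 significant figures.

Rearranging v = f·λ for λ: λ = v/f.
v = 33.4 km/h = 9.278 m/s; f = 12700 Hz.
λ = 7.305×10^-4 m

7.31×10^-4 m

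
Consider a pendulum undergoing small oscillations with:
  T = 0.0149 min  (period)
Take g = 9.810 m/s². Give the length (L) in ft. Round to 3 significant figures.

Solving T = 2π√(L/g) for L: L = g·(T/2π)².
T = 0.0149 min = 0.8940 s; g = 9.810 m/s².
L = 0.1986 m
0.1986 m × (1 ft / 0.3048 m) = 0.6516 ft

0.652 ft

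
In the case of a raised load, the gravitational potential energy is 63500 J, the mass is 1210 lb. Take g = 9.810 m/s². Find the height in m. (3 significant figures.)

Rearranging PE = m·g·h for h: h = PE/(m·g).
PE = 63500 J; m = 1210 lb = 548.8 kg; g = 9.810 m/s².
h = 11.79 m

11.8 m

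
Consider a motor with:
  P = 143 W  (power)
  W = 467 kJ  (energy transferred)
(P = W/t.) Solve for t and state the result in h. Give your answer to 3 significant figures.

0.907 h

Rearranging P = W/t for t: t = W/P.
P = 143 W; W = 467 kJ = 4.670×10^5 J.
t = 3266 s
3266 s × (1 h / 3600 s) = 0.9071 h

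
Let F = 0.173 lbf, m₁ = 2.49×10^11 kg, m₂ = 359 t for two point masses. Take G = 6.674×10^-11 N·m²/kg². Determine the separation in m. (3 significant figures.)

2780 m

From Newton's law of gravitation: r = √(G·m₁m₂/F).
F = 0.173 lbf = 0.7695 N; m₁ = 2.49×10^11 kg; m₂ = 359 t = 3.590×10^5 kg; G = 6.674×10^-11 N·m²/kg².
r = 2784 m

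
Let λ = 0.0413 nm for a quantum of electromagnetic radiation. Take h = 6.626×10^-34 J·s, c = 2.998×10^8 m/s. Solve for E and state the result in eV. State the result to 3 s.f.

E is given directly by: E = hc/λ.
λ = 0.0413 nm = 4.130×10^-11 m; h = 6.626×10^-34 J·s; c = 2.998×10^8 m/s.
E = 4.810×10^-15 J
4.810×10^-15 J × (1 eV / 1.602×10^-19 J) = 30021 eV

30000 eV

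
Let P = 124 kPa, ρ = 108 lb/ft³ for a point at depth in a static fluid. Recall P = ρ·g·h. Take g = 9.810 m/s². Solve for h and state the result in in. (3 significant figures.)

288 in

Rearranging: h = P/(ρ·g).
P = 124 kPa = 1.240×10^5 Pa; ρ = 108 lb/ft³ = 1730 kg/m³; g = 9.810 m/s².
h = 7.306 m
7.306 m × (1 in / 0.02540 m) = 287.7 in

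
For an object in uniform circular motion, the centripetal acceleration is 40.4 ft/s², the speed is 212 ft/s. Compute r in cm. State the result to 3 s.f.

Solving a = v²/r for r: r = v²/a.
a = 40.4 ft/s² = 12.31 m/s²; v = 212 ft/s = 64.62 m/s.
r = 339.1 m
339.1 m × (1 cm / 0.01000 m) = 33908 cm

33900 cm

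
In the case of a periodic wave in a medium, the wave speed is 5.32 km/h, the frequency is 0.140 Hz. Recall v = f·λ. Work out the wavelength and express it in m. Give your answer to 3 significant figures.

Rearranging: λ = v/f.
v = 5.32 km/h = 1.478 m/s; f = 0.140 Hz.
λ = 10.56 m

10.6 m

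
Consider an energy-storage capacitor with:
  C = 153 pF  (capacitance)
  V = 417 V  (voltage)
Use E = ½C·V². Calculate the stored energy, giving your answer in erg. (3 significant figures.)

133 erg

E is given directly by: E = ½CV².
C = 153 pF = 1.530×10^-10 F; V = 417 V.
E = 1.330×10^-5 J  (the unit combination reduces to kg·m²/s² = J)
1.330×10^-5 J × (1 erg / 1.000×10^-7 J) = 133.0 erg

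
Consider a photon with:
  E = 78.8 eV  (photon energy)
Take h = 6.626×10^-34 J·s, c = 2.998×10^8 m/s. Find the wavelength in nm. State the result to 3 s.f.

15.7 nm

Solving E = h·c/λ for λ: λ = hc/E.
E = 78.8 eV = 1.263×10^-17 J; h = 6.626×10^-34 J·s; c = 2.998×10^8 m/s.
λ = 1.573×10^-8 m
1.573×10^-8 m × (1 nm / 1.000×10^-9 m) = 15.73 nm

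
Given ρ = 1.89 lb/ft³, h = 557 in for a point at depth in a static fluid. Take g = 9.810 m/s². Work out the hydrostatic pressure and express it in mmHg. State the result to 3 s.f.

Directly: P = ρgh.
ρ = 1.89 lb/ft³ = 30.27 kg/m³; h = 557 in = 14.15 m; g = 9.810 m/s².
P = 4202 Pa
4202 Pa × (1 mmHg / 133.3 Pa) = 31.52 mmHg

31.5 mmHg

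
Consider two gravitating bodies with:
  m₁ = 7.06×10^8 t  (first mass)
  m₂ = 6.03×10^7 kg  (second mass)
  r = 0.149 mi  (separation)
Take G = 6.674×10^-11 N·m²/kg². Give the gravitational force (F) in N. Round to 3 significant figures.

F is given directly by: F = Gm₁m₂/r².
m₁ = 7.06×10^8 t = 7.060×10^11 kg; m₂ = 6.03×10^7 kg; r = 0.149 mi = 239.8 m; G = 6.674×10^-11 N·m²/kg².
F = 49413 N  (the unit combination reduces to kg·m/s² = N)

49400 N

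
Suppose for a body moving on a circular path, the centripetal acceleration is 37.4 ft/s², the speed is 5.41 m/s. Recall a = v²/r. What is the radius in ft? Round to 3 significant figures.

Rearranging a = v²/r for r: r = v²/a.
a = 37.4 ft/s² = 11.40 m/s²; v = 5.41 m/s.
r = 2.567 m
2.567 m × (1 ft / 0.3048 m) = 8.424 ft

8.42 ft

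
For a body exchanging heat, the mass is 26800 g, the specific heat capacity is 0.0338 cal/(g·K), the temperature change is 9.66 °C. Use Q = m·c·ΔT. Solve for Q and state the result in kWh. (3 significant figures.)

0.0102 kWh

Directly: Q = mcΔT.
m = 26800 g = 26.80 kg; c = 0.0338 cal/(g·K) = 141.4 J/(kg·K); ΔT = 9.66 °C = 9.660 K.
Q = 36612 J
36612 J × (1 kWh / 3.600×10^6 J) = 0.01017 kWh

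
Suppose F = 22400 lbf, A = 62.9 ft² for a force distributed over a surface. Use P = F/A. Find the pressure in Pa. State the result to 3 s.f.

Directly: P = F/A.
F = 22400 lbf = 99640 N; A = 62.9 ft² = 5.844 m².
P = 17051 Pa

17100 Pa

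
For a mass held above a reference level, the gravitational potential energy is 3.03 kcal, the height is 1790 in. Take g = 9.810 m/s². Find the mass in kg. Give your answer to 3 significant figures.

28.4 kg

Rearranging PE = m·g·h for m: m = PE/(g·h).
PE = 3.03 kcal = 12678 J; h = 1790 in = 45.47 m; g = 9.810 m/s².
m = 28.42 kg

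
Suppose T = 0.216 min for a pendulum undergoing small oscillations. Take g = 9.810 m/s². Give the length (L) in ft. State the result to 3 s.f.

Rearranging: L = g·(T/2π)².
T = 0.216 min = 12.96 s; g = 9.810 m/s².
L = 41.74 m
41.74 m × (1 ft / 0.3048 m) = 136.9 ft

137 ft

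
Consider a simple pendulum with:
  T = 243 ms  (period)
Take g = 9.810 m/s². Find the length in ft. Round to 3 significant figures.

Rearranging: L = g·(T/2π)².
T = 243 ms = 0.2430 s; g = 9.810 m/s².
L = 0.01467 m
0.01467 m × (1 ft / 0.3048 m) = 0.04814 ft

0.0481 ft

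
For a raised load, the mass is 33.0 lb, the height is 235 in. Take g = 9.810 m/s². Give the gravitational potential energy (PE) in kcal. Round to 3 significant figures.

0.209 kcal

Directly: PE = mgh.
m = 33.0 lb = 14.97 kg; h = 235 in = 5.969 m; g = 9.810 m/s².
PE = 876.5 J
876.5 J × (1 kcal / 4184 J) = 0.2095 kcal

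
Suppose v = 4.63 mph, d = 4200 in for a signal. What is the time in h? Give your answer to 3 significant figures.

Rearranging v = d/t for t: t = d/v.
v = 4.63 mph = 2.070 m/s; d = 4200 in = 106.7 m.
t = 51.54 s
51.54 s × (1 h / 3600 s) = 0.01432 h

0.0143 h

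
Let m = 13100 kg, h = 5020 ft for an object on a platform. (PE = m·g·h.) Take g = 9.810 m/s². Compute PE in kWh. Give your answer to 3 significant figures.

54.6 kWh

Directly: PE = mgh.
m = 13100 kg; h = 5020 ft = 1530 m; g = 9.810 m/s².
PE = 1.966×10^8 J  (the unit combination reduces to kg·m²/s² = J)
1.966×10^8 J × (1 kWh / 3.600×10^6 J) = 54.62 kWh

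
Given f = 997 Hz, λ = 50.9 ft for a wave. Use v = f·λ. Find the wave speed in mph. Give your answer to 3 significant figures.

v is given directly by: v = fλ.
f = 997 Hz; λ = 50.9 ft = 15.51 m.
v = 15468 m/s
15468 m/s × (1 mph / 0.4470 m/s) = 34600 mph

34600 mph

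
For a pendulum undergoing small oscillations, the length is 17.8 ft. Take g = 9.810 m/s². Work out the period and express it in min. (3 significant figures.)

T is given directly by: T = 2π√(L/g).
L = 17.8 ft = 5.425 m; g = 9.810 m/s².
T = 4.673 s
4.673 s × (1 min / 60.00 s) = 0.07788 min

0.0779 min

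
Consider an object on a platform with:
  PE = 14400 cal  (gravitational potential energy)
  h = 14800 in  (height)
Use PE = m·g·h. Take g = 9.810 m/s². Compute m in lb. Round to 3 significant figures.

36.0 lb

Rearranging: m = PE/(g·h).
PE = 14400 cal = 60250 J; h = 14800 in = 375.9 m; g = 9.810 m/s².
m = 16.34 kg
16.34 kg × (1 lb / 0.4536 kg) = 36.02 lb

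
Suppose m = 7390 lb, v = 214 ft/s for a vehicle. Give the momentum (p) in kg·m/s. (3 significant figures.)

Directly: p = mv.
m = 7390 lb = 3352 kg; v = 214 ft/s = 65.23 m/s.
p = 2.186×10^5 kg·m/s

2.19×10^5 kg·m/s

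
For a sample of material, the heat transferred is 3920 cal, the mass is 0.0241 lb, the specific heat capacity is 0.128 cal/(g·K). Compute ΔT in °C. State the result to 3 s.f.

2800 °C

Rearranging: ΔT = Q/(m·c).
Q = 3920 cal = 16401 J; m = 0.0241 lb = 0.01093 kg; c = 0.128 cal/(g·K) = 535.6 J/(kg·K).
ΔT = 2802 K
Since 1 °C = 1 K, 2802 °C.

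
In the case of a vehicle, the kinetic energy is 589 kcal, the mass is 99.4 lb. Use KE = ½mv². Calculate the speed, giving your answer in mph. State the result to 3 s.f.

740 mph

Rearranging: v = √(2·KE/m).
KE = 589 kcal = 2.464×10^6 J; m = 99.4 lb = 45.09 kg.
v = 330.6 m/s
330.6 m/s × (1 mph / 0.4470 m/s) = 739.6 mph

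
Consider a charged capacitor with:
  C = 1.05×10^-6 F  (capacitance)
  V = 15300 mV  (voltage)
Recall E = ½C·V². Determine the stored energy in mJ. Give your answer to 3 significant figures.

E is given directly by: E = ½CV².
C = 1.05×10^-6 F; V = 15300 mV = 15.30 V.
E = 1.229×10^-4 J  (the unit combination reduces to kg·m²/s² = J)
1.229×10^-4 J × (1 mJ / 0.001000 J) = 0.1229 mJ

0.123 mJ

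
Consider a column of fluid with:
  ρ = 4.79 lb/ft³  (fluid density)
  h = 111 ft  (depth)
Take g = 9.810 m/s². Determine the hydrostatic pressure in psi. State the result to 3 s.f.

Directly: P = ρgh.
ρ = 4.79 lb/ft³ = 76.73 kg/m³; h = 111 ft = 33.83 m; g = 9.810 m/s².
P = 25466 Pa  (the unit combination reduces to kg/(m·s²) = Pa)
25466 Pa × (1 psi / 6895 Pa) = 3.694 psi

3.69 psi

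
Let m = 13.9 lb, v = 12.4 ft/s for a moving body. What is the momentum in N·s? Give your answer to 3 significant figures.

23.8 N·s

Directly: p = mv.
m = 13.9 lb = 6.305 kg; v = 12.4 ft/s = 3.780 m/s.
p = 23.83 kg·m/s
Since 1 N·s = 1 kg·m/s, 23.83 N·s.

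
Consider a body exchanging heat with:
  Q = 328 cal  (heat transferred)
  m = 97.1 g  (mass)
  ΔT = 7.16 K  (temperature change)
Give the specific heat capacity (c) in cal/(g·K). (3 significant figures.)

Solving Q = m·c·ΔT for c: c = Q/(m·ΔT).
Q = 328 cal = 1372 J; m = 97.1 g = 0.09710 kg; ΔT = 7.16 K.
c = 1974 J/(kg·K)
1974 J/(kg·K) × (1 cal/(g·K) / 4184 J/(kg·K)) = 0.4718 cal/(g·K)

0.472 cal/(g·K)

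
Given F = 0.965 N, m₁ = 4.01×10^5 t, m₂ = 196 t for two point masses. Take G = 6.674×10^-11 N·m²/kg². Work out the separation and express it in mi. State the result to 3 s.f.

0.0458 mi

Solving F = G·m₁·m₂/r² for r: r = √(G·m₁m₂/F).
F = 0.965 N; m₁ = 4.01×10^5 t = 4.010×10^8 kg; m₂ = 196 t = 1.960×10^5 kg; G = 6.674×10^-11 N·m²/kg².
r = 73.73 m
73.73 m × (1 mi / 1609 m) = 0.04581 mi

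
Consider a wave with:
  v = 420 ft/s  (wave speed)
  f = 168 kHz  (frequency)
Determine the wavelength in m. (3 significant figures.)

7.62×10^-4 m

Rearranging: λ = v/f.
v = 420 ft/s = 128.0 m/s; f = 168 kHz = 1.680×10^5 Hz.
λ = 7.620×10^-4 m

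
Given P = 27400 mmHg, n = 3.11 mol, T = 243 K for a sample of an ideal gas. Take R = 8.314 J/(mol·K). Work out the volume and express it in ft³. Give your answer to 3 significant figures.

Rearranging PV = nRT for V: V = nRT/P.
P = 27400 mmHg = 3.653×10^6 Pa; n = 3.11 mol; T = 243 K; R = 8.314 J/(mol·K).
V = 0.001720 m³
0.001720 m³ × (1 ft³ / 0.02832 m³) = 0.06074 ft³

0.0607 ft³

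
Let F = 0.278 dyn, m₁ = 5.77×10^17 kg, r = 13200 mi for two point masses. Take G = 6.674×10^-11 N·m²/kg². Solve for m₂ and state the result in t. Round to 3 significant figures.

0.0326 t

Rearranging F = G·m₁·m₂/r² for m₂: m₂ = F·r²/(G·m₁).
F = 0.278 dyn = 2.780×10^-6 N; m₁ = 5.77×10^17 kg; r = 13200 mi = 2.124×10^7 m; G = 6.674×10^-11 N·m²/kg².
m₂ = 32.58 kg
32.58 kg × (1 t / 1000 kg) = 0.03258 t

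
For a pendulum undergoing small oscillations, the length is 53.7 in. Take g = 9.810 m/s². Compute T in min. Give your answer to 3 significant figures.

0.0390 min

Directly: T = 2π√(L/g).
L = 53.7 in = 1.364 m; g = 9.810 m/s².
T = 2.343 s
2.343 s × (1 min / 60.00 s) = 0.03905 min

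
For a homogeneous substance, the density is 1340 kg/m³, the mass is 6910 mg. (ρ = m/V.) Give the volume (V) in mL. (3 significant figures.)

5.16 mL

Solving ρ = m/V for V: V = m/ρ.
ρ = 1340 kg/m³; m = 6910 mg = 0.006910 kg.
V = 5.157×10^-6 m³
5.157×10^-6 m³ × (1 mL / 1.000×10^-6 m³) = 5.157 mL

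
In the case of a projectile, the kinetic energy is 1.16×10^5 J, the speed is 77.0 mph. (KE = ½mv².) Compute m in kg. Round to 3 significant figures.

196 kg

Solving KE = ½mv² for m: m = 2·KE/v².
KE = 1.16×10^5 J; v = 77.0 mph = 34.42 m/s.
m = 195.8 kg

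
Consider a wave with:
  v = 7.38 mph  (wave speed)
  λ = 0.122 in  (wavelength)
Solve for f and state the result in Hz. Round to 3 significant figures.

1060 Hz

Rearranging v = f·λ for f: f = v/λ.
v = 7.38 mph = 3.299 m/s; λ = 0.122 in = 0.003099 m.
f = 1065 Hz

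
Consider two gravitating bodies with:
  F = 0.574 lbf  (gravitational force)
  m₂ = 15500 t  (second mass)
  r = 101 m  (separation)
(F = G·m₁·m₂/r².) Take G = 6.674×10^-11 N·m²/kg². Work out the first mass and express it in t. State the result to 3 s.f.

25200 t

From Newton's law of gravitation: m₁ = F·r²/(G·m₂).
F = 0.574 lbf = 2.553 N; m₂ = 15500 t = 1.550×10^7 kg; r = 101 m; G = 6.674×10^-11 N·m²/kg².
m₁ = 2.518×10^7 kg
2.518×10^7 kg × (1 t / 1000 kg) = 25178 t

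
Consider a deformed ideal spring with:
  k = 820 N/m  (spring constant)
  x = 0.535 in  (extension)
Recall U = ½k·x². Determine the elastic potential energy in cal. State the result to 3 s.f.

0.0181 cal

U is given directly by: U = ½kx².
k = 820 N/m; x = 0.535 in = 0.01359 m.
U = 0.07571 J  (the unit combination reduces to kg·m²/s² = J)
0.07571 J × (1 cal / 4.184 J) = 0.01810 cal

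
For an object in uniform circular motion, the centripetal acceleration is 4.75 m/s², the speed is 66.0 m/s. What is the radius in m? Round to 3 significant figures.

917 m

Solving a = v²/r for r: r = v²/a.
a = 4.75 m/s²; v = 66.0 m/s.
r = 917.1 m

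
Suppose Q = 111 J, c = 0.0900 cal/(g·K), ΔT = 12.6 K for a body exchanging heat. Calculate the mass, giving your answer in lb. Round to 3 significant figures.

Rearranging Q = m·c·ΔT for m: m = Q/(c·ΔT).
Q = 111 J; c = 0.0900 cal/(g·K) = 376.6 J/(kg·K); ΔT = 12.6 K.
m = 0.02339 kg
0.02339 kg × (1 lb / 0.4536 kg) = 0.05158 lb

0.0516 lb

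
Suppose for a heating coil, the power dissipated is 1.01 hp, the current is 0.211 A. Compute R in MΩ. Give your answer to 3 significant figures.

0.0169 MΩ

Solving P = I²R for R: R = P/I².
P = 1.01 hp = 753.2 W; I = 0.211 A.
R = 16917 Ω
16917 Ω × (1 MΩ / 1.000×10^6 Ω) = 0.01692 MΩ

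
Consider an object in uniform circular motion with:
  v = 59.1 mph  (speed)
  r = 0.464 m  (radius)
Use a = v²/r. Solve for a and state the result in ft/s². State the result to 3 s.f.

4940 ft/s²

Directly: a = v²/r.
v = 59.1 mph = 26.42 m/s; r = 0.464 m.
a = 1504 m/s²
1504 m/s² × (1 ft/s² / 0.3048 m/s²) = 4936 ft/s²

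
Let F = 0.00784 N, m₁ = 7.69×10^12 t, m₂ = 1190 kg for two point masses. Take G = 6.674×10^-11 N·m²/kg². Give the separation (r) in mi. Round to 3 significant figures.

173 mi

From Newton's law of gravitation: r = √(G·m₁m₂/F).
F = 0.00784 N; m₁ = 7.69×10^12 t = 7.690×10^15 kg; m₂ = 1190 kg; G = 6.674×10^-11 N·m²/kg².
r = 2.791×10^5 m
2.791×10^5 m × (1 mi / 1609 m) = 173.4 mi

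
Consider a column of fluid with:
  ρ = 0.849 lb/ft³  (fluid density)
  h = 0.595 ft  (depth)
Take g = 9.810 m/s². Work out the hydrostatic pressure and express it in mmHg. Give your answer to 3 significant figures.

0.181 mmHg

Directly: P = ρgh.
ρ = 0.849 lb/ft³ = 13.60 kg/m³; h = 0.595 ft = 0.1814 m; g = 9.810 m/s².
P = 24.20 Pa
24.20 Pa × (1 mmHg / 133.3 Pa) = 0.1815 mmHg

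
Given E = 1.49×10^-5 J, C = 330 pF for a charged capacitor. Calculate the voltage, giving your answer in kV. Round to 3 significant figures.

Rearranging: V = √(2E/C).
E = 1.49×10^-5 J; C = 330 pF = 3.300×10^-10 F.
V = 300.5 V
300.5 V × (1 kV / 1000 V) = 0.3005 kV

0.301 kV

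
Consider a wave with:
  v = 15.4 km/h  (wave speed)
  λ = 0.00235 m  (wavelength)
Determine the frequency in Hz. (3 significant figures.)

Rearranging v = f·λ for f: f = v/λ.
v = 15.4 km/h = 4.278 m/s; λ = 0.00235 m.
f = 1820 Hz

1820 Hz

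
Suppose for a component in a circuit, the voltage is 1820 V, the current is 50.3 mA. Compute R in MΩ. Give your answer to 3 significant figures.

0.0362 MΩ

Rearranging V = I·R for R: R = V/I.
V = 1820 V; I = 50.3 mA = 0.05030 A.
R = 36183 Ω
36183 Ω × (1 MΩ / 1.000×10^6 Ω) = 0.03618 MΩ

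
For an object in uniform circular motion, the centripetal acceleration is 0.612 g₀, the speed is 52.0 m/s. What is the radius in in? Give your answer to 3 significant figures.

17700 in

Rearranging: r = v²/a.
a = 0.612 g₀ = 6.002 m/s²; v = 52.0 m/s.
r = 450.5 m
450.5 m × (1 in / 0.02540 m) = 17738 in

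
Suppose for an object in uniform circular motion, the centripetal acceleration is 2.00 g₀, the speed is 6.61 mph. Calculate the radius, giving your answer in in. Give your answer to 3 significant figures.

Rearranging a = v²/r for r: r = v²/a.
a = 2.00 g₀ = 19.61 m/s²; v = 6.61 mph = 2.955 m/s.
r = 0.4452 m
0.4452 m × (1 in / 0.02540 m) = 17.53 in

17.5 in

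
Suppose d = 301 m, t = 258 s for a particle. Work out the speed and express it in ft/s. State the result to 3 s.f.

v is given directly by: v = d/t.
d = 301 m; t = 258 s.
v = 1.167 m/s
1.167 m/s × (1 ft/s / 0.3048 m/s) = 3.828 ft/s

3.83 ft/s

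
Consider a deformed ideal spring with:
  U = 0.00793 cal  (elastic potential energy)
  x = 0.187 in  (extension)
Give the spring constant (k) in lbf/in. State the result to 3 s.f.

16.8 lbf/in

Rearranging: k = 2U/x².
U = 0.00793 cal = 0.03318 J; x = 0.187 in = 0.004750 m.
k = 2941 N/m
2941 N/m × (1 lbf/in / 175.1 N/m) = 16.80 lbf/in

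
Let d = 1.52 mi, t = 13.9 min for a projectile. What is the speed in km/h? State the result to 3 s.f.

v is given directly by: v = d/t.
d = 1.52 mi = 2446 m; t = 13.9 min = 834.0 s.
v = 2.933 m/s
2.933 m/s × (1 km/h / 0.2778 m/s) = 10.56 km/h

10.6 km/h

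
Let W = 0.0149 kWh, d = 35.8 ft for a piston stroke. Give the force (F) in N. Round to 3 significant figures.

Rearranging W = F·d for F: F = W/d.
W = 0.0149 kWh = 53640 J; d = 35.8 ft = 10.91 m.
F = 4916 N  (the unit combination reduces to kg·m/s² = N)

4920 N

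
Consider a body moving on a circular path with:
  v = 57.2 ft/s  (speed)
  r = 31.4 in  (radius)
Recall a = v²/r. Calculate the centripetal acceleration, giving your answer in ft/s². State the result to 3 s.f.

Directly: a = v²/r.
v = 57.2 ft/s = 17.43 m/s; r = 31.4 in = 0.7976 m.
a = 381.1 m/s²
381.1 m/s² × (1 ft/s² / 0.3048 m/s²) = 1250 ft/s²

1250 ft/s²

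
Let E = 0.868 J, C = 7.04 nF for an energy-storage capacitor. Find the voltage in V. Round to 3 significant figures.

15700 V

Rearranging: V = √(2E/C).
E = 0.868 J; C = 7.04 nF = 7.040×10^-9 F.
V = 15703 V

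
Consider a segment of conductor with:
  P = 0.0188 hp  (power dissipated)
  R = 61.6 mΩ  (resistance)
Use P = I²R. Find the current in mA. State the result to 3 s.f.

Rearranging P = I²R for I: I = √(P/R).
P = 0.0188 hp = 14.02 W; R = 61.6 mΩ = 0.06160 Ω.
I = 15.09 A
15.09 A × (1 mA / 0.001000 A) = 15086 mA

15100 mA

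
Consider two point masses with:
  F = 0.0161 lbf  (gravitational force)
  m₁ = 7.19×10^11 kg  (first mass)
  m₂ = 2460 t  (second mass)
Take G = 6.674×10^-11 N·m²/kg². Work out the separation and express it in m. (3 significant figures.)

40600 m

Rearranging F = G·m₁·m₂/r² for r: r = √(G·m₁m₂/F).
F = 0.0161 lbf = 0.07162 N; m₁ = 7.19×10^11 kg; m₂ = 2460 t = 2.460×10^6 kg; G = 6.674×10^-11 N·m²/kg².
r = 40599 m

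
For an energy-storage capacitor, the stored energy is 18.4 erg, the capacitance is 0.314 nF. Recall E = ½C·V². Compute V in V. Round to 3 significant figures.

108 V

Rearranging E = ½C·V² for V: V = √(2E/C).
E = 18.4 erg = 1.840×10^-6 J; C = 0.314 nF = 3.140×10^-10 F.
V = 108.3 V  (the unit combination reduces to kg·m²/(A·s³) = V)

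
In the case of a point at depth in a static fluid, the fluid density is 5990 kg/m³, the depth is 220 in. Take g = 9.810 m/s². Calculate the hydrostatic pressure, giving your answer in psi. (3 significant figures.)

P is given directly by: P = ρgh.
ρ = 5990 kg/m³; h = 220 in = 5.588 m; g = 9.810 m/s².
P = 3.284×10^5 Pa
3.284×10^5 Pa × (1 psi / 6895 Pa) = 47.62 psi

47.6 psi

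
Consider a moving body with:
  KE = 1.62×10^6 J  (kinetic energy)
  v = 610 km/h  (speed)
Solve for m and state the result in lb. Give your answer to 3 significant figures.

249 lb

Rearranging: m = 2·KE/v².
KE = 1.62×10^6 J; v = 610 km/h = 169.4 m/s.
m = 112.8 kg
112.8 kg × (1 lb / 0.4536 kg) = 248.8 lb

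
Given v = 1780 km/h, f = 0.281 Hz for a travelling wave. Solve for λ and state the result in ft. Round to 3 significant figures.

Rearranging: λ = v/f.
v = 1780 km/h = 494.4 m/s; f = 0.281 Hz.
λ = 1760 m
1760 m × (1 ft / 0.3048 m) = 5773 ft

5770 ft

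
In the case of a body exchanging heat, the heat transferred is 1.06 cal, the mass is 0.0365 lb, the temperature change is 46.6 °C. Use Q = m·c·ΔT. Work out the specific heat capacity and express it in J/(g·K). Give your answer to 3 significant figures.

0.00575 J/(g·K)

Rearranging Q = m·c·ΔT for c: c = Q/(m·ΔT).
Q = 1.06 cal = 4.435 J; m = 0.0365 lb = 0.01656 kg; ΔT = 46.6 °C = 46.60 K.
c = 5.748 J/(kg·K)
5.748 J/(kg·K) × (1 J/(g·K) / 1000 J/(kg·K)) = 0.005748 J/(g·K)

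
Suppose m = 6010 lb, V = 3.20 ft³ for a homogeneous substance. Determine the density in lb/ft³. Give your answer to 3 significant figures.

1880 lb/ft³

Directly: ρ = m/V.
m = 6010 lb = 2726 kg; V = 3.20 ft³ = 0.09061 m³.
ρ = 30085 kg/m³
30085 kg/m³ × (1 lb/ft³ / 16.02 kg/m³) = 1878 lb/ft³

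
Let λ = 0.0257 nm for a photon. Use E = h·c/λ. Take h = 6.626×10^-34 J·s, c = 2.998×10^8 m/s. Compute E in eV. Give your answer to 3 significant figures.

48200 eV

E is given directly by: E = hc/λ.
λ = 0.0257 nm = 2.570×10^-11 m; h = 6.626×10^-34 J·s; c = 2.998×10^8 m/s.
E = 7.729×10^-15 J
7.729×10^-15 J × (1 eV / 1.602×10^-19 J) = 48244 eV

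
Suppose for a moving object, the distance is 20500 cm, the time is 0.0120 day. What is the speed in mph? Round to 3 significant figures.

0.442 mph

v is given directly by: v = d/t.
d = 20500 cm = 205.0 m; t = 0.0120 day = 1037 s.
v = 0.1977 m/s
0.1977 m/s × (1 mph / 0.4470 m/s) = 0.4423 mph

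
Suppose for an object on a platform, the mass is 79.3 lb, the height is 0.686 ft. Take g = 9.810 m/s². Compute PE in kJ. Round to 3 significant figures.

0.0738 kJ

Directly: PE = mgh.
m = 79.3 lb = 35.97 kg; h = 0.686 ft = 0.2091 m; g = 9.810 m/s².
PE = 73.78 J
73.78 J × (1 kJ / 1000 J) = 0.07378 kJ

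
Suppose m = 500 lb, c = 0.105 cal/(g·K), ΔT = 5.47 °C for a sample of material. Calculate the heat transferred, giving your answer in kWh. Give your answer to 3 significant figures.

0.151 kWh

Directly: Q = mcΔT.
m = 500 lb = 226.8 kg; c = 0.105 cal/(g·K) = 439.3 J/(kg·K); ΔT = 5.47 °C = 5.470 K.
Q = 5.450×10^5 J
5.450×10^5 J × (1 kWh / 3.600×10^6 J) = 0.1514 kWh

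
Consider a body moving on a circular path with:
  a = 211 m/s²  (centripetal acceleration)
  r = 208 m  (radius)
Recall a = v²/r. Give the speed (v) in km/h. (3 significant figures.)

Rearranging a = v²/r for v: v = √(a·r).
a = 211 m/s²; r = 208 m.
v = 209.5 m/s
209.5 m/s × (1 km/h / 0.2778 m/s) = 754.2 km/h

754 km/h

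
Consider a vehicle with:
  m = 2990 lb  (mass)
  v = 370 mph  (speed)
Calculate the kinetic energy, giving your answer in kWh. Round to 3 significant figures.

Directly: KE = ½mv².
m = 2990 lb = 1356 kg; v = 370 mph = 165.4 m/s.
KE = 1.855×10^7 J
1.855×10^7 J × (1 kWh / 3.600×10^6 J) = 5.153 kWh

5.15 kWh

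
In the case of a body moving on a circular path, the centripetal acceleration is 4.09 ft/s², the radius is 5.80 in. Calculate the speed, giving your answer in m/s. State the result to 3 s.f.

0.429 m/s

Solving a = v²/r for v: v = √(a·r).
a = 4.09 ft/s² = 1.247 m/s²; r = 5.80 in = 0.1473 m.
v = 0.4285 m/s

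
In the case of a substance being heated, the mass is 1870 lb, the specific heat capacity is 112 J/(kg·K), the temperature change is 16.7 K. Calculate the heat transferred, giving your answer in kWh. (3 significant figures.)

Directly: Q = mcΔT.
m = 1870 lb = 848.2 kg; c = 112 J/(kg·K); ΔT = 16.7 K.
Q = 1.587×10^6 J  (the unit combination reduces to kg·m²/s² = J)
1.587×10^6 J × (1 kWh / 3.600×10^6 J) = 0.4407 kWh

0.441 kWh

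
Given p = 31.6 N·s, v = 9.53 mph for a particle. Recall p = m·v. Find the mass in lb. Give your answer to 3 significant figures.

16.4 lb

Solving p = m·v for m: m = p/v.
p = 31.6 N·s = 31.60 kg·m/s; v = 9.53 mph = 4.260 m/s.
m = 7.417 kg
7.417 kg × (1 lb / 0.4536 kg) = 16.35 lb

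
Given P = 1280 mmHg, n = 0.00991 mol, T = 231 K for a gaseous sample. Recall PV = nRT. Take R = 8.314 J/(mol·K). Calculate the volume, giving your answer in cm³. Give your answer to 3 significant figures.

Rearranging PV = nRT for V: V = nRT/P.
P = 1280 mmHg = 1.707×10^5 Pa; n = 0.00991 mol; T = 231 K; R = 8.314 J/(mol·K).
V = 1.115×10^-4 m³
1.115×10^-4 m³ × (1 cm³ / 1.000×10^-6 m³) = 111.5 cm³

112 cm³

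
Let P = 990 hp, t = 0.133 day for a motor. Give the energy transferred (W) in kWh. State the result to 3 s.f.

2360 kWh

Rearranging: W = P·t.
P = 990 hp = 7.382×10^5 W; t = 0.133 day = 11491 s.
W = 8.483×10^9 J  (the unit combination reduces to kg·m²/s² = J)
8.483×10^9 J × (1 kWh / 3.600×10^6 J) = 2356 kWh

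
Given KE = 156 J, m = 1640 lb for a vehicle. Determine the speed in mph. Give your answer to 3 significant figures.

1.45 mph

Rearranging KE = ½mv² for v: v = √(2·KE/m).
KE = 156 J; m = 1640 lb = 743.9 kg.
v = 0.6476 m/s
0.6476 m/s × (1 mph / 0.4470 m/s) = 1.449 mph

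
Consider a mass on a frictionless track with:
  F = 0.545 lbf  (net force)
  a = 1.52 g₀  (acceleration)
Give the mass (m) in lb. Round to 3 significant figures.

0.359 lb

From Newton's second law: m = F/a.
F = 0.545 lbf = 2.424 N; a = 1.52 g₀ = 14.91 m/s².
m = 0.1626 kg
0.1626 kg × (1 lb / 0.4536 kg) = 0.3586 lb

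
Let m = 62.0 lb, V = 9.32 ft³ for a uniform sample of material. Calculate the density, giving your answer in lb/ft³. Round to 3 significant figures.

6.65 lb/ft³

ρ is given directly by: ρ = m/V.
m = 62.0 lb = 28.12 kg; V = 9.32 ft³ = 0.2639 m³.
ρ = 106.6 kg/m³
106.6 kg/m³ × (1 lb/ft³ / 16.02 kg/m³) = 6.652 lb/ft³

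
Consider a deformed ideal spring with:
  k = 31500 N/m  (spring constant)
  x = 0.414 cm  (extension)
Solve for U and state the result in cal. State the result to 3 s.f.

Directly: U = ½kx².
k = 31500 N/m; x = 0.414 cm = 0.004140 m.
U = 0.2699 J
0.2699 J × (1 cal / 4.184 J) = 0.06452 cal

0.0645 cal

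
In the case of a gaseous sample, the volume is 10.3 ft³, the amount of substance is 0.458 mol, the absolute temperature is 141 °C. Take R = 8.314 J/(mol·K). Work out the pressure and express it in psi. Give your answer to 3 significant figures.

P is given directly by: P = nRT/V.
V = 10.3 ft³ = 0.2917 m³; n = 0.458 mol; T = 141 °C = 414.1 K; R = 8.314 J/(mol·K).
P = 5407 Pa
5407 Pa × (1 psi / 6895 Pa) = 0.7842 psi

0.784 psi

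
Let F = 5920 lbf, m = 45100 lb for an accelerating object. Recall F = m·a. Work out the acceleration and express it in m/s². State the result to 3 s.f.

From Newton's second law: a = F/m.
F = 5920 lbf = 26333 N; m = 45100 lb = 20457 kg.
a = 1.287 m/s²

1.29 m/s²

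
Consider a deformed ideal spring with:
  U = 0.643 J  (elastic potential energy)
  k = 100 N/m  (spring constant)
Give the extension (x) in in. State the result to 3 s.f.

4.46 in

Rearranging U = ½k·x² for x: x = √(2U/k).
U = 0.643 J; k = 100 N/m.
x = 0.1134 m
0.1134 m × (1 in / 0.02540 m) = 4.465 in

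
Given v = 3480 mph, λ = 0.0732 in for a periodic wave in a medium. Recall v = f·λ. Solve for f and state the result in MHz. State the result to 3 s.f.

Solving v = f·λ for f: f = v/λ.
v = 3480 mph = 1556 m/s; λ = 0.0732 in = 0.001859 m.
f = 8.367×10^5 Hz
8.367×10^5 Hz × (1 MHz / 1.000×10^6 Hz) = 0.8367 MHz

0.837 MHz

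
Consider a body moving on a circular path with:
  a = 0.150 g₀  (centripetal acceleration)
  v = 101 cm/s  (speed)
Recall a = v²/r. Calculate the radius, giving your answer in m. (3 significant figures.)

0.693 m

Rearranging: r = v²/a.
a = 0.150 g₀ = 1.471 m/s²; v = 101 cm/s = 1.010 m/s.
r = 0.6935 m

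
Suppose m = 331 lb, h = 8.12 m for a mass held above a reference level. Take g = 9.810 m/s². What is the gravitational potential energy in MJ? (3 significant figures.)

0.0120 MJ

PE is given directly by: PE = mgh.
m = 331 lb = 150.1 kg; h = 8.12 m; g = 9.810 m/s².
PE = 11960 J
11960 J × (1 MJ / 1.000×10^6 J) = 0.01196 MJ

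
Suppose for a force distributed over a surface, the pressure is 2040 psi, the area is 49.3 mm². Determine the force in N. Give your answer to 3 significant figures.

Solving P = F/A for F: F = P·A.
P = 2040 psi = 1.407×10^7 Pa; A = 49.3 mm² = 4.930×10^-5 m².
F = 693.4 N  (the unit combination reduces to kg·m/s² = N)

693 N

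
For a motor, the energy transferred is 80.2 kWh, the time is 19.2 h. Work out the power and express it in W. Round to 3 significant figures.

P is given directly by: P = W/t.
W = 80.2 kWh = 2.887×10^8 J; t = 19.2 h = 69120 s.
P = 4177 W

4180 W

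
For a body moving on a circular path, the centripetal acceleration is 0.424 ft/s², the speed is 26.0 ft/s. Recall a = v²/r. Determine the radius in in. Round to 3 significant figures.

Rearranging: r = v²/a.
a = 0.424 ft/s² = 0.1292 m/s²; v = 26.0 ft/s = 7.925 m/s.
r = 486.0 m
486.0 m × (1 in / 0.02540 m) = 19132 in

19100 in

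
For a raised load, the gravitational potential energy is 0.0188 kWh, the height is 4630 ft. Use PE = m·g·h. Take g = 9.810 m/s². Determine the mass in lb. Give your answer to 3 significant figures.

10.8 lb

Rearranging: m = PE/(g·h).
PE = 0.0188 kWh = 67680 J; h = 4630 ft = 1411 m; g = 9.810 m/s².
m = 4.889 kg
4.889 kg × (1 lb / 0.4536 kg) = 10.78 lb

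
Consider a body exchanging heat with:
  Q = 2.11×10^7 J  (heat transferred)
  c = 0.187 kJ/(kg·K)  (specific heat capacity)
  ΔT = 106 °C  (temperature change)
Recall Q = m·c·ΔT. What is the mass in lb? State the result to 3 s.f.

Rearranging: m = Q/(c·ΔT).
Q = 2.11×10^7 J; c = 0.187 kJ/(kg·K) = 187.0 J/(kg·K); ΔT = 106 °C = 106.0 K.
m = 1064 kg
1064 kg × (1 lb / 0.4536 kg) = 2347 lb

2350 lb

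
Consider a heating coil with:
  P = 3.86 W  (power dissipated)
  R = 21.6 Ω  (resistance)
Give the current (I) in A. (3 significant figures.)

Solving P = I²R for I: I = √(P/R).
P = 3.86 W; R = 21.6 Ω.
I = 0.4227 A

0.423 A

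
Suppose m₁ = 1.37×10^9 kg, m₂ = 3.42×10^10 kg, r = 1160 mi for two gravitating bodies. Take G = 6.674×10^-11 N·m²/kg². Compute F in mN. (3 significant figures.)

0.897 mN

Directly: F = Gm₁m₂/r².
m₁ = 1.37×10^9 kg; m₂ = 3.42×10^10 kg; r = 1160 mi = 1.867×10^6 m; G = 6.674×10^-11 N·m²/kg².
F = 8.973×10^-4 N  (the unit combination reduces to kg·m/s² = N)
8.973×10^-4 N × (1 mN / 0.001000 N) = 0.8973 mN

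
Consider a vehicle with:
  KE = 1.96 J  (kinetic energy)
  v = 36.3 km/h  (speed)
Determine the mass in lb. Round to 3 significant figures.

0.0850 lb

Rearranging: m = 2·KE/v².
KE = 1.96 J; v = 36.3 km/h = 10.08 m/s.
m = 0.03855 kg
0.03855 kg × (1 lb / 0.4536 kg) = 0.08500 lb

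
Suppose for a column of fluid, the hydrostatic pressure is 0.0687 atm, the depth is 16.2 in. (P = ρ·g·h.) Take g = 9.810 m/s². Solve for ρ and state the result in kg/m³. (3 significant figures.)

Solving P = ρ·g·h for ρ: ρ = P/(g·h).
P = 0.0687 atm = 6961 Pa; h = 16.2 in = 0.4115 m; g = 9.810 m/s².
ρ = 1724 kg/m³

1720 kg/m³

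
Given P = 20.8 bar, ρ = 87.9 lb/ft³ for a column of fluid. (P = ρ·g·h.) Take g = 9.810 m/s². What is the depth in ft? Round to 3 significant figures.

Rearranging: h = P/(ρ·g).
P = 20.8 bar = 2.080×10^6 Pa; ρ = 87.9 lb/ft³ = 1408 kg/m³; g = 9.810 m/s².
h = 150.6 m
150.6 m × (1 ft / 0.3048 m) = 494.0 ft

494 ft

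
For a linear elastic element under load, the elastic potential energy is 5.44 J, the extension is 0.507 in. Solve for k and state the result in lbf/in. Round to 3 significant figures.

Solving U = ½k·x² for k: k = 2U/x².
U = 5.44 J; x = 0.507 in = 0.01288 m.
k = 65606 N/m
65606 N/m × (1 lbf/in / 175.1 N/m) = 374.6 lbf/in

375 lbf/in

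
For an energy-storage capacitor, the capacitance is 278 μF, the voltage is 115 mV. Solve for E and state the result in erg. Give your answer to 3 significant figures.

E is given directly by: E = ½CV².
C = 278 μF = 2.780×10^-4 F; V = 115 mV = 0.1150 V.
E = 1.838×10^-6 J
1.838×10^-6 J × (1 erg / 1.000×10^-7 J) = 18.38 erg

18.4 erg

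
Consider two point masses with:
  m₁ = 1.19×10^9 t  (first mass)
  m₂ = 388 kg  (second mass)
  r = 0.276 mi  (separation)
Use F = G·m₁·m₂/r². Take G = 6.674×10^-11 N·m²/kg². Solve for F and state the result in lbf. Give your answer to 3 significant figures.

0.0351 lbf

Directly: F = Gm₁m₂/r².
m₁ = 1.19×10^9 t = 1.190×10^12 kg; m₂ = 388 kg; r = 0.276 mi = 444.2 m; G = 6.674×10^-11 N·m²/kg².
F = 0.1562 N  (the unit combination reduces to kg·m/s² = N)
0.1562 N × (1 lbf / 4.448 N) = 0.03511 lbf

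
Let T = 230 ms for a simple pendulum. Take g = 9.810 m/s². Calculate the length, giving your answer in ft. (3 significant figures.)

0.0431 ft

Rearranging T = 2π√(L/g) for L: L = g·(T/2π)².
T = 230 ms = 0.2300 s; g = 9.810 m/s².
L = 0.01315 m
0.01315 m × (1 ft / 0.3048 m) = 0.04313 ft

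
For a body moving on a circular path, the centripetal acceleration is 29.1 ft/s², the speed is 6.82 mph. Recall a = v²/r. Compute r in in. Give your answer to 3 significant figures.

Rearranging: r = v²/a.
a = 29.1 ft/s² = 8.870 m/s²; v = 6.82 mph = 3.049 m/s.
r = 1.048 m
1.048 m × (1 in / 0.02540 m) = 41.26 in

41.3 in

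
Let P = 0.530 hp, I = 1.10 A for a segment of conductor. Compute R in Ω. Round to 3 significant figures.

Rearranging: R = P/I².
P = 0.530 hp = 395.2 W; I = 1.10 A.
R = 326.6 Ω

327 Ω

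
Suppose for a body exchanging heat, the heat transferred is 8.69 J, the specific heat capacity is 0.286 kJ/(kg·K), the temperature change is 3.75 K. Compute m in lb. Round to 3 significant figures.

0.0179 lb

Rearranging: m = Q/(c·ΔT).
Q = 8.69 J; c = 0.286 kJ/(kg·K) = 286.0 J/(kg·K); ΔT = 3.75 K.
m = 0.008103 kg
0.008103 kg × (1 lb / 0.4536 kg) = 0.01786 lb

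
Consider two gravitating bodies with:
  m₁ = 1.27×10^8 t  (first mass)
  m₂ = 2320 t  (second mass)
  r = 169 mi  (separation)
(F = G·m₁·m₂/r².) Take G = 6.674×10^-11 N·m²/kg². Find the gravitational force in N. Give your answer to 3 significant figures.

Directly: F = Gm₁m₂/r².
m₁ = 1.27×10^8 t = 1.270×10^11 kg; m₂ = 2320 t = 2.320×10^6 kg; r = 169 mi = 2.720×10^5 m; G = 6.674×10^-11 N·m²/kg².
F = 2.658×10^-4 N  (the unit combination reduces to kg·m/s² = N)

2.66×10^-4 N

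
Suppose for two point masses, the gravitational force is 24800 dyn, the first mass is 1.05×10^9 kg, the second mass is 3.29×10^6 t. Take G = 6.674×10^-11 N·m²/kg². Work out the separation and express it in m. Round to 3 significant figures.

From Newton's law of gravitation: r = √(G·m₁m₂/F).
F = 24800 dyn = 0.2480 N; m₁ = 1.05×10^9 kg; m₂ = 3.29×10^6 t = 3.290×10^9 kg; G = 6.674×10^-11 N·m²/kg².
r = 30490 m

30500 m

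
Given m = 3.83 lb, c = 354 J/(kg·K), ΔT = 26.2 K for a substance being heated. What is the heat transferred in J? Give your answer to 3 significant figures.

16100 J

Directly: Q = mcΔT.
m = 3.83 lb = 1.737 kg; c = 354 J/(kg·K); ΔT = 26.2 K.
Q = 16113 J  (the unit combination reduces to kg·m²/s² = J)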